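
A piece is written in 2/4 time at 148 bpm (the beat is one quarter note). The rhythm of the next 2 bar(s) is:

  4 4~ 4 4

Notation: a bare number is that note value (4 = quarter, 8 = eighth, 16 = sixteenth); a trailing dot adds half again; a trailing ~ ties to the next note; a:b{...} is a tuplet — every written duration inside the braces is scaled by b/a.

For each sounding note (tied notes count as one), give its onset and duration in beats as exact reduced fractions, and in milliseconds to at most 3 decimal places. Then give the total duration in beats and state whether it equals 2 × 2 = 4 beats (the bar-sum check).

1) 0.0ms=0b +405.405ms=1b
2) 405.405ms=1b +810.811ms=2b
3) 1216.216ms=3b +405.405ms=1b
Σ=4b of 4 (148bpm 2/4) — PASS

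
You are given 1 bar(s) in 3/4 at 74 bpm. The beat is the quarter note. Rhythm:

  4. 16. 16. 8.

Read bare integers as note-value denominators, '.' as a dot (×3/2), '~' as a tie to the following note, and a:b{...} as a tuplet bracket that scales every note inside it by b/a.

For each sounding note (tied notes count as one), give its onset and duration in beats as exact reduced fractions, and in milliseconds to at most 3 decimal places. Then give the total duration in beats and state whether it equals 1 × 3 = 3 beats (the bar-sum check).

1) 0.0ms=0b +1216.216ms=3/2b
2) 1216.216ms=3/2b +304.054ms=3/8b
3) 1520.27ms=15/8b +304.054ms=3/8b
4) 1824.324ms=9/4b +608.108ms=3/4b
Σ=3b of 3 (74bpm 3/4) — PASS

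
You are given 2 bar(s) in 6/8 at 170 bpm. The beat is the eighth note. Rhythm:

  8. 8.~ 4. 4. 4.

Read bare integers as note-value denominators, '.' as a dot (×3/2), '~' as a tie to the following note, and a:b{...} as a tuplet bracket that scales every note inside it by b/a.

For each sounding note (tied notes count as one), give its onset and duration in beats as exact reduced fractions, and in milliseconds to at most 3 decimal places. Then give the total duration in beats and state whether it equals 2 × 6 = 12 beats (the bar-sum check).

1) 0.0ms=0b +529.412ms=3/2b
2) 529.412ms=3/2b +1588.235ms=9/2b
3) 2117.647ms=6b +1058.824ms=3b
4) 3176.471ms=9b +1058.824ms=3b
Σ=12b of 12 (170bpm 6/8) — PASS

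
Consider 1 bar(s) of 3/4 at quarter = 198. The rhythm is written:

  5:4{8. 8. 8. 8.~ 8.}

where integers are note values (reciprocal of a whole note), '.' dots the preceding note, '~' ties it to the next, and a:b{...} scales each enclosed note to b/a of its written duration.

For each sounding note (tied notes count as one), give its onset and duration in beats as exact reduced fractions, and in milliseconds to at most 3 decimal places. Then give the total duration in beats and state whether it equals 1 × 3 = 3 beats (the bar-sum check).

1) 0.0ms=0b +181.818ms=3/5b
2) 181.818ms=3/5b +181.818ms=3/5b
3) 363.636ms=6/5b +181.818ms=3/5b
4) 545.455ms=9/5b +363.636ms=6/5b
Σ=3b of 3 (198bpm 3/4) — PASS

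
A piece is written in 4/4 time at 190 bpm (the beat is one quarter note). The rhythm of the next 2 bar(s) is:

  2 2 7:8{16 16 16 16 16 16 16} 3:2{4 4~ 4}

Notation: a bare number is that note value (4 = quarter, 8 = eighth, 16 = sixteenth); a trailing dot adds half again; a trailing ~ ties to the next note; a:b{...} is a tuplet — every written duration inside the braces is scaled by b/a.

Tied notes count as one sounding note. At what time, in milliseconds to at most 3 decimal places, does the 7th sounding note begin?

note 7 onset = 36/7b = 1624.06ms

1. 0.0ms @ 0 + 631.579ms (2)
2. 631.579ms @ 2 + 631.579ms (2)
3. 1263.158ms @ 4 + 90.226ms (2/7)
4. 1353.383ms @ 30/7 + 90.226ms (2/7)
5. 1443.609ms @ 32/7 + 90.226ms (2/7)
6. 1533.835ms @ 34/7 + 90.226ms (2/7)
7. 1624.06ms @ 36/7 + 90.226ms (2/7)
8. 1714.286ms @ 38/7 + 90.226ms (2/7)
9. 1804.511ms @ 40/7 + 90.226ms (2/7)
10. 1894.737ms @ 6 + 210.526ms (2/3)
11. 2105.263ms @ 20/3 + 421.053ms (4/3)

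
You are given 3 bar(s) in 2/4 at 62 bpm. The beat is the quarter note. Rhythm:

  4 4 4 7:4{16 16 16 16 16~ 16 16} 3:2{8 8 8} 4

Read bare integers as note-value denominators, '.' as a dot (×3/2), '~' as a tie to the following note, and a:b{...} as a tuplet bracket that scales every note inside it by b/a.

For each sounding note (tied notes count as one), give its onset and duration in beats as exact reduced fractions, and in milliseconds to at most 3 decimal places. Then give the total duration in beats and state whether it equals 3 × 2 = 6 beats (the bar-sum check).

1) 0.0ms=0b +967.742ms=1b
2) 967.742ms=1b +967.742ms=1b
3) 1935.484ms=2b +967.742ms=1b
4) 2903.226ms=3b +138.249ms=1/7b
5) 3041.475ms=22/7b +138.249ms=1/7b
6) 3179.724ms=23/7b +138.249ms=1/7b
7) 3317.972ms=24/7b +138.249ms=1/7b
8) 3456.221ms=25/7b +276.498ms=2/7b
9) 3732.719ms=27/7b +138.249ms=1/7b
10) 3870.968ms=4b +322.581ms=1/3b
11) 4193.548ms=13/3b +322.581ms=1/3b
12) 4516.129ms=14/3b +322.581ms=1/3b
13) 4838.71ms=5b +967.742ms=1b
Σ=6b of 6 (62bpm 2/4) — PASS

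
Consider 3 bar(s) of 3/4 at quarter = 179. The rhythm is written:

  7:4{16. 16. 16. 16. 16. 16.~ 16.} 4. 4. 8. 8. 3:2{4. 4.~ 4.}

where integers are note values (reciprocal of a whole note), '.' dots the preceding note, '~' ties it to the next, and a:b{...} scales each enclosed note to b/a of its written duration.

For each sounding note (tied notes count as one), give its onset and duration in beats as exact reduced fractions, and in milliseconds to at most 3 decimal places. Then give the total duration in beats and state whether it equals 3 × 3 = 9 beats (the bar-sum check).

1) 0.0ms=0b +71.828ms=3/14b
2) 71.828ms=3/14b +71.828ms=3/14b
3) 143.655ms=3/7b +71.828ms=3/14b
4) 215.483ms=9/14b +71.828ms=3/14b
5) 287.31ms=6/7b +71.828ms=3/14b
6) 359.138ms=15/14b +143.655ms=3/7b
7) 502.793ms=3/2b +502.793ms=3/2b
8) 1005.587ms=3b +502.793ms=3/2b
9) 1508.38ms=9/2b +251.397ms=3/4b
10) 1759.777ms=21/4b +251.397ms=3/4b
11) 2011.173ms=6b +335.196ms=1b
12) 2346.369ms=7b +670.391ms=2b
Σ=9b of 9 (179bpm 3/4) — PASS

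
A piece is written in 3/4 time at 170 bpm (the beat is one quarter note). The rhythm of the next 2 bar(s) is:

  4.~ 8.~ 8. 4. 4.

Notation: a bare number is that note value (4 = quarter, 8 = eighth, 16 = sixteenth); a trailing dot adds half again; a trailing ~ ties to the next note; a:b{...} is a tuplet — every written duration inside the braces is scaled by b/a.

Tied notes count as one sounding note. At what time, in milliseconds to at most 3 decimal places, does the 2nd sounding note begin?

note 2 onset = 3b = 1058.824ms

1. 0.0ms @ 0 + 1058.824ms (3)
2. 1058.824ms @ 3 + 529.412ms (3/2)
3. 1588.235ms @ 9/2 + 529.412ms (3/2)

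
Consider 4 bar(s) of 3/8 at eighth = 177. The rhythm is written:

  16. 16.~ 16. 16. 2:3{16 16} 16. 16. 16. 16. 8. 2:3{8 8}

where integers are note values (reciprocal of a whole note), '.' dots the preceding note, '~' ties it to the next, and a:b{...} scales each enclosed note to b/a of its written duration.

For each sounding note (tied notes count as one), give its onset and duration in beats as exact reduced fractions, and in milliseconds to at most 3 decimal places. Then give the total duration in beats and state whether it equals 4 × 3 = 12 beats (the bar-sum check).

1) 0.0ms=0b +254.237ms=3/4b
2) 254.237ms=3/4b +508.475ms=3/2b
3) 762.712ms=9/4b +254.237ms=3/4b
4) 1016.949ms=3b +254.237ms=3/4b
5) 1271.186ms=15/4b +254.237ms=3/4b
6) 1525.424ms=9/2b +254.237ms=3/4b
7) 1779.661ms=21/4b +254.237ms=3/4b
8) 2033.898ms=6b +254.237ms=3/4b
9) 2288.136ms=27/4b +254.237ms=3/4b
10) 2542.373ms=15/2b +508.475ms=3/2b
11) 3050.847ms=9b +508.475ms=3/2b
12) 3559.322ms=21/2b +508.475ms=3/2b
Σ=12b of 12 (177bpm 3/8) — PASS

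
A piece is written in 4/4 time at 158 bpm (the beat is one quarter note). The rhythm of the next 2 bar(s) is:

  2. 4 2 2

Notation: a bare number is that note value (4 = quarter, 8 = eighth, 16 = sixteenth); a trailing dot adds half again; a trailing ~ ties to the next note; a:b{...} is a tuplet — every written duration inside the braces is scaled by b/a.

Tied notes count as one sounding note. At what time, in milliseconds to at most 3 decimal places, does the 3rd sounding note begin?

1. 0.0ms @ 0 + 1139.241ms (3)
2. 1139.241ms @ 3 + 379.747ms (1)
3. 1518.987ms @ 4 + 759.494ms (2)
4. 2278.481ms @ 6 + 759.494ms (2)

note 3 onset = 4b = 1518.987ms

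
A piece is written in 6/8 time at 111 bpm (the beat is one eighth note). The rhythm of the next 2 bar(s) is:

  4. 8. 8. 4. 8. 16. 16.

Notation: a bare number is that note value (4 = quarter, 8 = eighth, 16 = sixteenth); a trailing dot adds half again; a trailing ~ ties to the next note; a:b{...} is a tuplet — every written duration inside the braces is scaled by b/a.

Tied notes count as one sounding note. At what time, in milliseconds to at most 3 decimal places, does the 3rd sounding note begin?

1. 0.0ms @ 0 + 1621.622ms (3)
2. 1621.622ms @ 3 + 810.811ms (3/2)
3. 2432.432ms @ 9/2 + 810.811ms (3/2)
4. 3243.243ms @ 6 + 1621.622ms (3)
5. 4864.865ms @ 9 + 810.811ms (3/2)
6. 5675.676ms @ 21/2 + 405.405ms (3/4)
7. 6081.081ms @ 45/4 + 405.405ms (3/4)

note 3 onset = 9/2b = 2432.432ms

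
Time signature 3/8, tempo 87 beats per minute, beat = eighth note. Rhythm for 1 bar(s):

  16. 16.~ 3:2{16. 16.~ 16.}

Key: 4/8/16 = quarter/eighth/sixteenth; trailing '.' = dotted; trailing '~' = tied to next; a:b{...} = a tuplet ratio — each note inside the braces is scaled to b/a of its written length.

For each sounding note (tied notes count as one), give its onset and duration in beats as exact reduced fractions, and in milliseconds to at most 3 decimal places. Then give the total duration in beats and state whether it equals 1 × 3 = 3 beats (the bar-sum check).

1) 0.0ms=0b +517.241ms=3/4b
2) 517.241ms=3/4b +862.069ms=5/4b
3) 1379.31ms=2b +689.655ms=1b
Σ=3b of 3 (87bpm 3/8) — PASS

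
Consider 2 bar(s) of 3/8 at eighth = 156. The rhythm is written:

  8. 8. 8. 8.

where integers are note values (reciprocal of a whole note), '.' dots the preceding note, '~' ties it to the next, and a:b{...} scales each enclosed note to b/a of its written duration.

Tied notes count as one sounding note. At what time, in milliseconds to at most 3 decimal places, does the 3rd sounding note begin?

1. 0.0ms @ 0 + 576.923ms (3/2)
2. 576.923ms @ 3/2 + 576.923ms (3/2)
3. 1153.846ms @ 3 + 576.923ms (3/2)
4. 1730.769ms @ 9/2 + 576.923ms (3/2)

note 3 onset = 3b = 1153.846ms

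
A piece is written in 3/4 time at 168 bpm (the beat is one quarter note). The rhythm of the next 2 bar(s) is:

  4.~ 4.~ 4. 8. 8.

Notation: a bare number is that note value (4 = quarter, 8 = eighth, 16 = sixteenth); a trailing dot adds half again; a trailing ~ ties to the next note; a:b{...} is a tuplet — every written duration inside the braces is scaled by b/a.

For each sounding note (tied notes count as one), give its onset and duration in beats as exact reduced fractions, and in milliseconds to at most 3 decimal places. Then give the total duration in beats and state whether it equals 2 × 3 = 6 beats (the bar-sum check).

1) 0.0ms=0b +1607.143ms=9/2b
2) 1607.143ms=9/2b +267.857ms=3/4b
3) 1875.0ms=21/4b +267.857ms=3/4b
Σ=6b of 6 (168bpm 3/4) — PASS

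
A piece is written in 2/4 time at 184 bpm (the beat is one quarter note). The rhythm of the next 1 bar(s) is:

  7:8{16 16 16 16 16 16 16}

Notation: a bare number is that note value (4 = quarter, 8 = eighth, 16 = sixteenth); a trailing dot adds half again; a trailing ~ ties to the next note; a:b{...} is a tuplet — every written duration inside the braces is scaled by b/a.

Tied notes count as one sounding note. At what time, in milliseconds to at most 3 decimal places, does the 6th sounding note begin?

1. 0.0ms @ 0 + 93.168ms (2/7)
2. 93.168ms @ 2/7 + 93.168ms (2/7)
3. 186.335ms @ 4/7 + 93.168ms (2/7)
4. 279.503ms @ 6/7 + 93.168ms (2/7)
5. 372.671ms @ 8/7 + 93.168ms (2/7)
6. 465.839ms @ 10/7 + 93.168ms (2/7)
7. 559.006ms @ 12/7 + 93.168ms (2/7)

note 6 onset = 10/7b = 465.839ms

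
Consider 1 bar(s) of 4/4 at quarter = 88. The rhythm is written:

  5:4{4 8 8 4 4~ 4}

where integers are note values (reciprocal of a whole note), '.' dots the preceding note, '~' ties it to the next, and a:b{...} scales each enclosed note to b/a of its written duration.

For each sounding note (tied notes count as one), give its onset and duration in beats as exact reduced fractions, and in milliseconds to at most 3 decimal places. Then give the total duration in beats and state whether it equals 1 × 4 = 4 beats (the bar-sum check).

1) 0.0ms=0b +545.455ms=4/5b
2) 545.455ms=4/5b +272.727ms=2/5b
3) 818.182ms=6/5b +272.727ms=2/5b
4) 1090.909ms=8/5b +545.455ms=4/5b
5) 1636.364ms=12/5b +1090.909ms=8/5b
Σ=4b of 4 (88bpm 4/4) — PASS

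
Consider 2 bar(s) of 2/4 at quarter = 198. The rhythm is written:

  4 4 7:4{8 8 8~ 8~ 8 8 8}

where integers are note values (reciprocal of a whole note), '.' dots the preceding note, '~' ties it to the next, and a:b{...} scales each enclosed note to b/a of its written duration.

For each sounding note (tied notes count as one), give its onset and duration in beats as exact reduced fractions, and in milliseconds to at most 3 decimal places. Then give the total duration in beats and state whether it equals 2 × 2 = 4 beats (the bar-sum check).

1) 0.0ms=0b +303.03ms=1b
2) 303.03ms=1b +303.03ms=1b
3) 606.061ms=2b +86.58ms=2/7b
4) 692.641ms=16/7b +86.58ms=2/7b
5) 779.221ms=18/7b +259.74ms=6/7b
6) 1038.961ms=24/7b +86.58ms=2/7b
7) 1125.541ms=26/7b +86.58ms=2/7b
Σ=4b of 4 (198bpm 2/4) — PASS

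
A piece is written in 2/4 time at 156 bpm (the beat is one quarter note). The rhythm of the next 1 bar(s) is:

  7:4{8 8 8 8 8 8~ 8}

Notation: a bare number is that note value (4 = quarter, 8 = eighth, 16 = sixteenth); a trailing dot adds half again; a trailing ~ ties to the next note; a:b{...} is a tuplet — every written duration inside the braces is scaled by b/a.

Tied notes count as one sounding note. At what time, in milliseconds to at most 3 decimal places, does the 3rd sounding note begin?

note 3 onset = 4/7b = 219.78ms

1. 0.0ms @ 0 + 109.89ms (2/7)
2. 109.89ms @ 2/7 + 109.89ms (2/7)
3. 219.78ms @ 4/7 + 109.89ms (2/7)
4. 329.67ms @ 6/7 + 109.89ms (2/7)
5. 439.56ms @ 8/7 + 109.89ms (2/7)
6. 549.451ms @ 10/7 + 219.78ms (4/7)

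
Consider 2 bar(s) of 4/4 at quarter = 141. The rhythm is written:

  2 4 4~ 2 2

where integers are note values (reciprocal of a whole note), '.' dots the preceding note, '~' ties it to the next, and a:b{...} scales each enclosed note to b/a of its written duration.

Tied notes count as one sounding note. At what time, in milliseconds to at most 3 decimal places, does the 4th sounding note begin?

1. 0.0ms @ 0 + 851.064ms (2)
2. 851.064ms @ 2 + 425.532ms (1)
3. 1276.596ms @ 3 + 1276.596ms (3)
4. 2553.191ms @ 6 + 851.064ms (2)

note 4 onset = 6b = 2553.191ms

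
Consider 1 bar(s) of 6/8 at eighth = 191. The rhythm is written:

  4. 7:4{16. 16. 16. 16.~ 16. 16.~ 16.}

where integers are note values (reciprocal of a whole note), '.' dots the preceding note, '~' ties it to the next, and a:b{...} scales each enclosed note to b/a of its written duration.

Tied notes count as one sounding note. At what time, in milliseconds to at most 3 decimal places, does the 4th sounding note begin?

note 4 onset = 27/7b = 1211.668ms

1. 0.0ms @ 0 + 942.408ms (3)
2. 942.408ms @ 3 + 134.63ms (3/7)
3. 1077.038ms @ 24/7 + 134.63ms (3/7)
4. 1211.668ms @ 27/7 + 134.63ms (3/7)
5. 1346.298ms @ 30/7 + 269.26ms (6/7)
6. 1615.557ms @ 36/7 + 269.26ms (6/7)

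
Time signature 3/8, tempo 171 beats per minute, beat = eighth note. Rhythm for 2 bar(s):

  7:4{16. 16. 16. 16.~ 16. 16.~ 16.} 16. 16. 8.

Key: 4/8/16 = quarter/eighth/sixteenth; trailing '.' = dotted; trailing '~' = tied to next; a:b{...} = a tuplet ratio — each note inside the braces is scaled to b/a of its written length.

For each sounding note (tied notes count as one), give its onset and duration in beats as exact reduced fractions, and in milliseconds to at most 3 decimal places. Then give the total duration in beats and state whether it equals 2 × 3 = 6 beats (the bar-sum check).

1) 0.0ms=0b +150.376ms=3/7b
2) 150.376ms=3/7b +150.376ms=3/7b
3) 300.752ms=6/7b +150.376ms=3/7b
4) 451.128ms=9/7b +300.752ms=6/7b
5) 751.88ms=15/7b +300.752ms=6/7b
6) 1052.632ms=3b +263.158ms=3/4b
7) 1315.789ms=15/4b +263.158ms=3/4b
8) 1578.947ms=9/2b +526.316ms=3/2b
Σ=6b of 6 (171bpm 3/8) — PASS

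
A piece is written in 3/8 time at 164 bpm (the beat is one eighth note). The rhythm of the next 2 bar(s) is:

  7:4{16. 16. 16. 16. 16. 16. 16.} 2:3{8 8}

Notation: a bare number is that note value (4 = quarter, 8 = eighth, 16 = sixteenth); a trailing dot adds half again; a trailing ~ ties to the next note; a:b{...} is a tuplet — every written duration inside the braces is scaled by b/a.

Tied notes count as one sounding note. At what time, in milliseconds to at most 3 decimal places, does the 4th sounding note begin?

note 4 onset = 9/7b = 470.383ms

1. 0.0ms @ 0 + 156.794ms (3/7)
2. 156.794ms @ 3/7 + 156.794ms (3/7)
3. 313.589ms @ 6/7 + 156.794ms (3/7)
4. 470.383ms @ 9/7 + 156.794ms (3/7)
5. 627.178ms @ 12/7 + 156.794ms (3/7)
6. 783.972ms @ 15/7 + 156.794ms (3/7)
7. 940.767ms @ 18/7 + 156.794ms (3/7)
8. 1097.561ms @ 3 + 548.78ms (3/2)
9. 1646.341ms @ 9/2 + 548.78ms (3/2)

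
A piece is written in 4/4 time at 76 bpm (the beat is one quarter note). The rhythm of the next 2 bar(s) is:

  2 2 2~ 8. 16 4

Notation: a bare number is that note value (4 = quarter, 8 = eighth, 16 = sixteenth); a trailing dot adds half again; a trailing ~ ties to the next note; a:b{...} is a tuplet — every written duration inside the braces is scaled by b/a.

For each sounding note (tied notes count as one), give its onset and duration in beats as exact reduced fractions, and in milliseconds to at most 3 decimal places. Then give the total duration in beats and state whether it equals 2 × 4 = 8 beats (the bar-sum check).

1) 0.0ms=0b +1578.947ms=2b
2) 1578.947ms=2b +1578.947ms=2b
3) 3157.895ms=4b +2171.053ms=11/4b
4) 5328.947ms=27/4b +197.368ms=1/4b
5) 5526.316ms=7b +789.474ms=1b
Σ=8b of 8 (76bpm 4/4) — PASS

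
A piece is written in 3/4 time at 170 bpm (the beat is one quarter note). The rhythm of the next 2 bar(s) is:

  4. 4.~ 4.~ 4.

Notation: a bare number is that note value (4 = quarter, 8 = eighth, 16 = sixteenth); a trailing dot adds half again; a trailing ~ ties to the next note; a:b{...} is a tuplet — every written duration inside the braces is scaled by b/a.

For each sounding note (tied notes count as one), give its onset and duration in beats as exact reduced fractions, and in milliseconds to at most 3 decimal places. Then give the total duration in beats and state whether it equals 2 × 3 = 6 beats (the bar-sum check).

1) 0.0ms=0b +529.412ms=3/2b
2) 529.412ms=3/2b +1588.235ms=9/2b
Σ=6b of 6 (170bpm 3/4) — PASS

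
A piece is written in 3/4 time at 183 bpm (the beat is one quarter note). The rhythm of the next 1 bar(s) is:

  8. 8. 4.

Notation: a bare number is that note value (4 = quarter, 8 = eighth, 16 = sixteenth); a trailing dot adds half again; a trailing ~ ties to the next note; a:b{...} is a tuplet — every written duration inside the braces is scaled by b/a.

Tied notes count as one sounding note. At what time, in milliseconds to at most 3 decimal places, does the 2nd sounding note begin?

note 2 onset = 3/4b = 245.902ms

1. 0.0ms @ 0 + 245.902ms (3/4)
2. 245.902ms @ 3/4 + 245.902ms (3/4)
3. 491.803ms @ 3/2 + 491.803ms (3/2)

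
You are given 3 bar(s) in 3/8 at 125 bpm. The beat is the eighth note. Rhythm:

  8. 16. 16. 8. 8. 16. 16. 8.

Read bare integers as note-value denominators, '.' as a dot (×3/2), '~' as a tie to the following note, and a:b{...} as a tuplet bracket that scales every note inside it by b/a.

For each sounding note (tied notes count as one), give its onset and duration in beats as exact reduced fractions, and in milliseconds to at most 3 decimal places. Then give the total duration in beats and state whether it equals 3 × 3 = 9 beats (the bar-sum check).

1) 0.0ms=0b +720.0ms=3/2b
2) 720.0ms=3/2b +360.0ms=3/4b
3) 1080.0ms=9/4b +360.0ms=3/4b
4) 1440.0ms=3b +720.0ms=3/2b
5) 2160.0ms=9/2b +720.0ms=3/2b
6) 2880.0ms=6b +360.0ms=3/4b
7) 3240.0ms=27/4b +360.0ms=3/4b
8) 3600.0ms=15/2b +720.0ms=3/2b
Σ=9b of 9 (125bpm 3/8) — PASS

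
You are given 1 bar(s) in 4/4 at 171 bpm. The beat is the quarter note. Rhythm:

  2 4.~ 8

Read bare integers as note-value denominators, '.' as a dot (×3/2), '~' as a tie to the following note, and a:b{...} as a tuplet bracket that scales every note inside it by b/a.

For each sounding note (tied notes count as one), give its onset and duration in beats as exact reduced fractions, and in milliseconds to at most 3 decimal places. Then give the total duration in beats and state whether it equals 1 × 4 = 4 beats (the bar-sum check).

1) 0.0ms=0b +701.754ms=2b
2) 701.754ms=2b +701.754ms=2b
Σ=4b of 4 (171bpm 4/4) — PASS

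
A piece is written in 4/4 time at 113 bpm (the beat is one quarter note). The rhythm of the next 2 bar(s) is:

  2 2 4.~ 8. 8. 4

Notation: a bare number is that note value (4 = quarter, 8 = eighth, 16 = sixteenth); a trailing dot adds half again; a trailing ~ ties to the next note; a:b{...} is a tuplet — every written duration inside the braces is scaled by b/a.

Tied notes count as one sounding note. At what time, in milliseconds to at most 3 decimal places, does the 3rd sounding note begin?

1. 0.0ms @ 0 + 1061.947ms (2)
2. 1061.947ms @ 2 + 1061.947ms (2)
3. 2123.894ms @ 4 + 1194.69ms (9/4)
4. 3318.584ms @ 25/4 + 398.23ms (3/4)
5. 3716.814ms @ 7 + 530.973ms (1)

note 3 onset = 4b = 2123.894ms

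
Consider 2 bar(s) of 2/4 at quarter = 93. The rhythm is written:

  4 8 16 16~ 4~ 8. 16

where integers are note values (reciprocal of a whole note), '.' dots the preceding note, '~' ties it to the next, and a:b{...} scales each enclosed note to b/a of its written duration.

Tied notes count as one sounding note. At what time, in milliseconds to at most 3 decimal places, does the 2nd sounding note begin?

1. 0.0ms @ 0 + 645.161ms (1)
2. 645.161ms @ 1 + 322.581ms (1/2)
3. 967.742ms @ 3/2 + 161.29ms (1/4)
4. 1129.032ms @ 7/4 + 1290.323ms (2)
5. 2419.355ms @ 15/4 + 161.29ms (1/4)

note 2 onset = 1b = 645.161ms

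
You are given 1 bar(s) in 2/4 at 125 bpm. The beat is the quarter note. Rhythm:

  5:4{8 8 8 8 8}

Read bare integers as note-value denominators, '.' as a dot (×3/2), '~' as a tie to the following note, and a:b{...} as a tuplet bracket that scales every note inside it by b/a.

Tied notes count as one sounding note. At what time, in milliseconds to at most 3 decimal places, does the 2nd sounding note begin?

note 2 onset = 2/5b = 192.0ms

1. 0.0ms @ 0 + 192.0ms (2/5)
2. 192.0ms @ 2/5 + 192.0ms (2/5)
3. 384.0ms @ 4/5 + 192.0ms (2/5)
4. 576.0ms @ 6/5 + 192.0ms (2/5)
5. 768.0ms @ 8/5 + 192.0ms (2/5)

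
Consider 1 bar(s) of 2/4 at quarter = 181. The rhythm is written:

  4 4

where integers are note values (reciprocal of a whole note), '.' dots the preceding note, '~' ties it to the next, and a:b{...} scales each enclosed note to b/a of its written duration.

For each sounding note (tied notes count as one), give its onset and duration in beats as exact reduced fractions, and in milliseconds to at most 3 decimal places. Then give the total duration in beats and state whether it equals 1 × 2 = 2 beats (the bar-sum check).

1) 0.0ms=0b +331.492ms=1b
2) 331.492ms=1b +331.492ms=1b
Σ=2b of 2 (181bpm 2/4) — PASS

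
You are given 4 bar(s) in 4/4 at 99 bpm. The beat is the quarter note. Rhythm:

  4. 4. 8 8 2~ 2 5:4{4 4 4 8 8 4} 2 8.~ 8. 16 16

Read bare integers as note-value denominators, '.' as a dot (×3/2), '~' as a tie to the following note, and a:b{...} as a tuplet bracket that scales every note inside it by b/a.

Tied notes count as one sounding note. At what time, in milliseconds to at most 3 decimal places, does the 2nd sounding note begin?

1. 0.0ms @ 0 + 909.091ms (3/2)
2. 909.091ms @ 3/2 + 909.091ms (3/2)
3. 1818.182ms @ 3 + 303.03ms (1/2)
4. 2121.212ms @ 7/2 + 303.03ms (1/2)
5. 2424.242ms @ 4 + 2424.242ms (4)
6. 4848.485ms @ 8 + 484.848ms (4/5)
7. 5333.333ms @ 44/5 + 484.848ms (4/5)
8. 5818.182ms @ 48/5 + 484.848ms (4/5)
9. 6303.03ms @ 52/5 + 242.424ms (2/5)
10. 6545.455ms @ 54/5 + 242.424ms (2/5)
11. 6787.879ms @ 56/5 + 484.848ms (4/5)
12. 7272.727ms @ 12 + 1212.121ms (2)
13. 8484.848ms @ 14 + 909.091ms (3/2)
14. 9393.939ms @ 31/2 + 151.515ms (1/4)
15. 9545.455ms @ 63/4 + 151.515ms (1/4)

note 2 onset = 3/2b = 909.091ms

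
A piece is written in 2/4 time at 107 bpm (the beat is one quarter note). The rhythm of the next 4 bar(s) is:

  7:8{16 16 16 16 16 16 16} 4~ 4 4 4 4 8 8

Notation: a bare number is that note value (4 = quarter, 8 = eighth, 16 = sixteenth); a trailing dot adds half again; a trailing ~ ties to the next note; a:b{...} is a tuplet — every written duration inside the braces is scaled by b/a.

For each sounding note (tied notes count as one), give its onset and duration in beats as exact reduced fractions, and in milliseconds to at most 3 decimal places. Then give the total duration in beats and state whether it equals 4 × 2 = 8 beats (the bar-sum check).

1) 0.0ms=0b +160.214ms=2/7b
2) 160.214ms=2/7b +160.214ms=2/7b
3) 320.427ms=4/7b +160.214ms=2/7b
4) 480.641ms=6/7b +160.214ms=2/7b
5) 640.854ms=8/7b +160.214ms=2/7b
6) 801.068ms=10/7b +160.214ms=2/7b
7) 961.282ms=12/7b +160.214ms=2/7b
8) 1121.495ms=2b +1121.495ms=2b
9) 2242.991ms=4b +560.748ms=1b
10) 2803.738ms=5b +560.748ms=1b
11) 3364.486ms=6b +560.748ms=1b
12) 3925.234ms=7b +280.374ms=1/2b
13) 4205.607ms=15/2b +280.374ms=1/2b
Σ=8b of 8 (107bpm 2/4) — PASS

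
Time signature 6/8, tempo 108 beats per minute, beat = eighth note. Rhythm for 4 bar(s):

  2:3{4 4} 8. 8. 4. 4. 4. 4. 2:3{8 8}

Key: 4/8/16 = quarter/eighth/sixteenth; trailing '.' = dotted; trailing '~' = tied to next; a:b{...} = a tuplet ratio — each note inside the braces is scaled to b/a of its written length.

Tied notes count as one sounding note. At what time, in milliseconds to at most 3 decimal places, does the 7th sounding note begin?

note 7 onset = 15b = 8333.333ms

1. 0.0ms @ 0 + 1666.667ms (3)
2. 1666.667ms @ 3 + 1666.667ms (3)
3. 3333.333ms @ 6 + 833.333ms (3/2)
4. 4166.667ms @ 15/2 + 833.333ms (3/2)
5. 5000.0ms @ 9 + 1666.667ms (3)
6. 6666.667ms @ 12 + 1666.667ms (3)
7. 8333.333ms @ 15 + 1666.667ms (3)
8. 10000.0ms @ 18 + 1666.667ms (3)
9. 11666.667ms @ 21 + 833.333ms (3/2)
10. 12500.0ms @ 45/2 + 833.333ms (3/2)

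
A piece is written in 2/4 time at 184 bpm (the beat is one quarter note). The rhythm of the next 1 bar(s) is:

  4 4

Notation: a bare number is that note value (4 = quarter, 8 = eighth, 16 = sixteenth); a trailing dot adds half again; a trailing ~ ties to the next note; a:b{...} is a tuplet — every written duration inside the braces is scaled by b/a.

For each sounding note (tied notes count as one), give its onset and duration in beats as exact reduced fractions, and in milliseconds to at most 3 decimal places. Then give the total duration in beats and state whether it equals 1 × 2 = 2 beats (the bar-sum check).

1) 0.0ms=0b +326.087ms=1b
2) 326.087ms=1b +326.087ms=1b
Σ=2b of 2 (184bpm 2/4) — PASS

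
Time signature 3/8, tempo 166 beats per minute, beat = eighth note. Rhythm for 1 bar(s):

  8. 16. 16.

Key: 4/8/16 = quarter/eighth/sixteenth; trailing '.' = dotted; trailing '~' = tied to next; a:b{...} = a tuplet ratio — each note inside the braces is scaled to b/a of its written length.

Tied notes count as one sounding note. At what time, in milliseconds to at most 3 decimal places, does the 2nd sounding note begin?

1. 0.0ms @ 0 + 542.169ms (3/2)
2. 542.169ms @ 3/2 + 271.084ms (3/4)
3. 813.253ms @ 9/4 + 271.084ms (3/4)

note 2 onset = 3/2b = 542.169ms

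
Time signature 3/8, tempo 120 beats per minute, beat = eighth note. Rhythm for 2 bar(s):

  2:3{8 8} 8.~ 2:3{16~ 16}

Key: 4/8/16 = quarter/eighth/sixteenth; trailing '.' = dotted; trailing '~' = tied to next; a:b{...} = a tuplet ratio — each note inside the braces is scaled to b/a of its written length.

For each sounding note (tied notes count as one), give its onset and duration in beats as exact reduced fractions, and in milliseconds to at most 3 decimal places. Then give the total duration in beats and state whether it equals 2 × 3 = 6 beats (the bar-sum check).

1) 0.0ms=0b +750.0ms=3/2b
2) 750.0ms=3/2b +750.0ms=3/2b
3) 1500.0ms=3b +1500.0ms=3b
Σ=6b of 6 (120bpm 3/8) — PASS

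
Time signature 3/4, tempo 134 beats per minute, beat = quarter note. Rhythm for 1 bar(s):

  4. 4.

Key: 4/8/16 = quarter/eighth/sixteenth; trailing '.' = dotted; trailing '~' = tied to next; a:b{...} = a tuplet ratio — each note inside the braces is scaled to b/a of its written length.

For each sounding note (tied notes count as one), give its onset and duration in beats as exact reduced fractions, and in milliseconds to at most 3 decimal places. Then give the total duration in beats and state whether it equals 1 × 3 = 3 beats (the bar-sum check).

1) 0.0ms=0b +671.642ms=3/2b
2) 671.642ms=3/2b +671.642ms=3/2b
Σ=3b of 3 (134bpm 3/4) — PASS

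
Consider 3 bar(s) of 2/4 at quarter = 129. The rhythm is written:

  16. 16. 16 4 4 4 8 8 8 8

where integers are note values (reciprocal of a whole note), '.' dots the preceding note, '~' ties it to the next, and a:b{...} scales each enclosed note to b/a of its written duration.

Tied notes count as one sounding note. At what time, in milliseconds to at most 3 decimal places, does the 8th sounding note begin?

note 8 onset = 9/2b = 2093.023ms

1. 0.0ms @ 0 + 174.419ms (3/8)
2. 174.419ms @ 3/8 + 174.419ms (3/8)
3. 348.837ms @ 3/4 + 116.279ms (1/4)
4. 465.116ms @ 1 + 465.116ms (1)
5. 930.233ms @ 2 + 465.116ms (1)
6. 1395.349ms @ 3 + 465.116ms (1)
7. 1860.465ms @ 4 + 232.558ms (1/2)
8. 2093.023ms @ 9/2 + 232.558ms (1/2)
9. 2325.581ms @ 5 + 232.558ms (1/2)
10. 2558.14ms @ 11/2 + 232.558ms (1/2)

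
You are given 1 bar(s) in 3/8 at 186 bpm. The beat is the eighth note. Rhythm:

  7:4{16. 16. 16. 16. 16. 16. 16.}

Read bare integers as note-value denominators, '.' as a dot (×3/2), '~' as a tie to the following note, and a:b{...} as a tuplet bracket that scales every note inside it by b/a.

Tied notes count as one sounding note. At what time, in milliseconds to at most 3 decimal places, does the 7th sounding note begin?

1. 0.0ms @ 0 + 138.249ms (3/7)
2. 138.249ms @ 3/7 + 138.249ms (3/7)
3. 276.498ms @ 6/7 + 138.249ms (3/7)
4. 414.747ms @ 9/7 + 138.249ms (3/7)
5. 552.995ms @ 12/7 + 138.249ms (3/7)
6. 691.244ms @ 15/7 + 138.249ms (3/7)
7. 829.493ms @ 18/7 + 138.249ms (3/7)

note 7 onset = 18/7b = 829.493ms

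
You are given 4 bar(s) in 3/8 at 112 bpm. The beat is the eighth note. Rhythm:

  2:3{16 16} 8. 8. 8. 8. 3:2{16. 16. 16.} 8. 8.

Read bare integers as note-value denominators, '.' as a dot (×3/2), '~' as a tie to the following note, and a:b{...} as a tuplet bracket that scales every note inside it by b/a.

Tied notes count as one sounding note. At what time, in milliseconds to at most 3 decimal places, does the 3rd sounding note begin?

1. 0.0ms @ 0 + 401.786ms (3/4)
2. 401.786ms @ 3/4 + 401.786ms (3/4)
3. 803.571ms @ 3/2 + 803.571ms (3/2)
4. 1607.143ms @ 3 + 803.571ms (3/2)
5. 2410.714ms @ 9/2 + 803.571ms (3/2)
6. 3214.286ms @ 6 + 803.571ms (3/2)
7. 4017.857ms @ 15/2 + 267.857ms (1/2)
8. 4285.714ms @ 8 + 267.857ms (1/2)
9. 4553.571ms @ 17/2 + 267.857ms (1/2)
10. 4821.429ms @ 9 + 803.571ms (3/2)
11. 5625.0ms @ 21/2 + 803.571ms (3/2)

note 3 onset = 3/2b = 803.571ms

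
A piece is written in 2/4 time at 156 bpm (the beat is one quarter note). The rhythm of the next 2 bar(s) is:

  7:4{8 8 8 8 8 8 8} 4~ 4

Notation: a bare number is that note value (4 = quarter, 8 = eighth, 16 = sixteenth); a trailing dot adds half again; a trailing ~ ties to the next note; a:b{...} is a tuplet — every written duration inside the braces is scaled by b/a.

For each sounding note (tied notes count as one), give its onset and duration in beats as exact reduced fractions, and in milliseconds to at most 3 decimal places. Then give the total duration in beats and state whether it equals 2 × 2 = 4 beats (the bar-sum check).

1) 0.0ms=0b +109.89ms=2/7b
2) 109.89ms=2/7b +109.89ms=2/7b
3) 219.78ms=4/7b +109.89ms=2/7b
4) 329.67ms=6/7b +109.89ms=2/7b
5) 439.56ms=8/7b +109.89ms=2/7b
6) 549.451ms=10/7b +109.89ms=2/7b
7) 659.341ms=12/7b +109.89ms=2/7b
8) 769.231ms=2b +769.231ms=2b
Σ=4b of 4 (156bpm 2/4) — PASS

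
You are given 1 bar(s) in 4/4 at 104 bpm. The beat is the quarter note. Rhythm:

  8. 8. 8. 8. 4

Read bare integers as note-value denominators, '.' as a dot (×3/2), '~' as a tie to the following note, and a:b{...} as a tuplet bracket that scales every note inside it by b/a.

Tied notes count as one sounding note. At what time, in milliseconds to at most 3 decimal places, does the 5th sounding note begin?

1. 0.0ms @ 0 + 432.692ms (3/4)
2. 432.692ms @ 3/4 + 432.692ms (3/4)
3. 865.385ms @ 3/2 + 432.692ms (3/4)
4. 1298.077ms @ 9/4 + 432.692ms (3/4)
5. 1730.769ms @ 3 + 576.923ms (1)

note 5 onset = 3b = 1730.769ms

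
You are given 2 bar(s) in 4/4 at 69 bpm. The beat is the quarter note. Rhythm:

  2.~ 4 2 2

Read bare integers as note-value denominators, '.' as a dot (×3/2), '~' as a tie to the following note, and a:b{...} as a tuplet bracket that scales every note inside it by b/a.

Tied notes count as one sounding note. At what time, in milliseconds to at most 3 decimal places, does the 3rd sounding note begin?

note 3 onset = 6b = 5217.391ms

1. 0.0ms @ 0 + 3478.261ms (4)
2. 3478.261ms @ 4 + 1739.13ms (2)
3. 5217.391ms @ 6 + 1739.13ms (2)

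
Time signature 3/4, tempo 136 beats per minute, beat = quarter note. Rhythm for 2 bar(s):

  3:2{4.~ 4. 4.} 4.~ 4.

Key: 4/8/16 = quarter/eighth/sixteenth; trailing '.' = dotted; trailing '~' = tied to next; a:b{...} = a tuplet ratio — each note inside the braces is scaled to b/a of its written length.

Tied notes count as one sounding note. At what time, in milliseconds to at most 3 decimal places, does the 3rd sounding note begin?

note 3 onset = 3b = 1323.529ms

1. 0.0ms @ 0 + 882.353ms (2)
2. 882.353ms @ 2 + 441.176ms (1)
3. 1323.529ms @ 3 + 1323.529ms (3)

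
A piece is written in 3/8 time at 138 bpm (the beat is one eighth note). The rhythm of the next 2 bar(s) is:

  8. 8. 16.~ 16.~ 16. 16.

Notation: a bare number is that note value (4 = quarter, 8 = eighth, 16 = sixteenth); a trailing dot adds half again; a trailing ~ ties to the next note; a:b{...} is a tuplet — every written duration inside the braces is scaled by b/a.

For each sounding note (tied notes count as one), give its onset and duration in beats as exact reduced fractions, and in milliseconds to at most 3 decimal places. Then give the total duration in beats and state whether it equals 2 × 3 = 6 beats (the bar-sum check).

1) 0.0ms=0b +652.174ms=3/2b
2) 652.174ms=3/2b +652.174ms=3/2b
3) 1304.348ms=3b +978.261ms=9/4b
4) 2282.609ms=21/4b +326.087ms=3/4b
Σ=6b of 6 (138bpm 3/8) — PASS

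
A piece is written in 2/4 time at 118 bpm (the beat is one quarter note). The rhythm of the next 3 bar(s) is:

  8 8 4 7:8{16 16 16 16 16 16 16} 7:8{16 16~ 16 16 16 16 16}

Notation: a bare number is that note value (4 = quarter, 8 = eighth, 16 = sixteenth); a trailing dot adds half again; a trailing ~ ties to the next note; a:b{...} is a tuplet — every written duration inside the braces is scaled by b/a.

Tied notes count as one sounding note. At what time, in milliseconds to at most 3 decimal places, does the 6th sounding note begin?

1. 0.0ms @ 0 + 254.237ms (1/2)
2. 254.237ms @ 1/2 + 254.237ms (1/2)
3. 508.475ms @ 1 + 508.475ms (1)
4. 1016.949ms @ 2 + 145.278ms (2/7)
5. 1162.228ms @ 16/7 + 145.278ms (2/7)
6. 1307.506ms @ 18/7 + 145.278ms (2/7)
7. 1452.785ms @ 20/7 + 145.278ms (2/7)
8. 1598.063ms @ 22/7 + 145.278ms (2/7)
9. 1743.341ms @ 24/7 + 145.278ms (2/7)
10. 1888.62ms @ 26/7 + 145.278ms (2/7)
11. 2033.898ms @ 4 + 145.278ms (2/7)
12. 2179.177ms @ 30/7 + 290.557ms (4/7)
13. 2469.734ms @ 34/7 + 145.278ms (2/7)
14. 2615.012ms @ 36/7 + 145.278ms (2/7)
15. 2760.291ms @ 38/7 + 145.278ms (2/7)
16. 2905.569ms @ 40/7 + 145.278ms (2/7)

note 6 onset = 18/7b = 1307.506ms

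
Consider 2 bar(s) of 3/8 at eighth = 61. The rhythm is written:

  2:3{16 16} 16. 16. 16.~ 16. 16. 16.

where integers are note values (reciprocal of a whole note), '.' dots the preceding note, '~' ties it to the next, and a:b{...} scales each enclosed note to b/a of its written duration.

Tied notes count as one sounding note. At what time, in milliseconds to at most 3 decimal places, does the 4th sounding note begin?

1. 0.0ms @ 0 + 737.705ms (3/4)
2. 737.705ms @ 3/4 + 737.705ms (3/4)
3. 1475.41ms @ 3/2 + 737.705ms (3/4)
4. 2213.115ms @ 9/4 + 737.705ms (3/4)
5. 2950.82ms @ 3 + 1475.41ms (3/2)
6. 4426.23ms @ 9/2 + 737.705ms (3/4)
7. 5163.934ms @ 21/4 + 737.705ms (3/4)

note 4 onset = 9/4b = 2213.115ms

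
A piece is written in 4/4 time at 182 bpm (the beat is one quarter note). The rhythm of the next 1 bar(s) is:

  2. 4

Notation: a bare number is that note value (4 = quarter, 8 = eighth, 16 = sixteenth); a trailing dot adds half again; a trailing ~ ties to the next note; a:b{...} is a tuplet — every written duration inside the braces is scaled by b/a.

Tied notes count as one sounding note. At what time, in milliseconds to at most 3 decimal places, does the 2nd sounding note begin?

note 2 onset = 3b = 989.011ms

1. 0.0ms @ 0 + 989.011ms (3)
2. 989.011ms @ 3 + 329.67ms (1)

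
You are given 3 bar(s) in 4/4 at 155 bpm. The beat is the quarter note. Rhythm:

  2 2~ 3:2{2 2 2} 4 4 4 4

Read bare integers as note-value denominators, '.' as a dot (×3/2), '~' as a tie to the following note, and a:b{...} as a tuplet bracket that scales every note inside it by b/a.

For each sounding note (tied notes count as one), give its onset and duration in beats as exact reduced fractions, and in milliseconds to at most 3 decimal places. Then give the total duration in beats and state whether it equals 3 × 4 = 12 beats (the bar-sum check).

1) 0.0ms=0b +774.194ms=2b
2) 774.194ms=2b +1290.323ms=10/3b
3) 2064.516ms=16/3b +516.129ms=4/3b
4) 2580.645ms=20/3b +516.129ms=4/3b
5) 3096.774ms=8b +387.097ms=1b
6) 3483.871ms=9b +387.097ms=1b
7) 3870.968ms=10b +387.097ms=1b
8) 4258.065ms=11b +387.097ms=1b
Σ=12b of 12 (155bpm 4/4) — PASS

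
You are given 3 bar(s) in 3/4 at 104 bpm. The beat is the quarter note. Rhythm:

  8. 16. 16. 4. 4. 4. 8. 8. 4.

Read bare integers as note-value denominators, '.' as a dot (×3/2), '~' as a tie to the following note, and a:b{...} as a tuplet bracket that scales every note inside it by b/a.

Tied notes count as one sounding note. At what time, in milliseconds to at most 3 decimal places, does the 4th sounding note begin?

1. 0.0ms @ 0 + 432.692ms (3/4)
2. 432.692ms @ 3/4 + 216.346ms (3/8)
3. 649.038ms @ 9/8 + 216.346ms (3/8)
4. 865.385ms @ 3/2 + 865.385ms (3/2)
5. 1730.769ms @ 3 + 865.385ms (3/2)
6. 2596.154ms @ 9/2 + 865.385ms (3/2)
7. 3461.538ms @ 6 + 432.692ms (3/4)
8. 3894.231ms @ 27/4 + 432.692ms (3/4)
9. 4326.923ms @ 15/2 + 865.385ms (3/2)

note 4 onset = 3/2b = 865.385ms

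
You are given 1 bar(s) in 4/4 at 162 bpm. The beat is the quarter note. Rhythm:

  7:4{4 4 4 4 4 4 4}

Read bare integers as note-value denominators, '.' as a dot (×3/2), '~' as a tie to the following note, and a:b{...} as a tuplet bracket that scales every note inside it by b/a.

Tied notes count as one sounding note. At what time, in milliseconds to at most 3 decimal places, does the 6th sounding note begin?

1. 0.0ms @ 0 + 211.64ms (4/7)
2. 211.64ms @ 4/7 + 211.64ms (4/7)
3. 423.28ms @ 8/7 + 211.64ms (4/7)
4. 634.921ms @ 12/7 + 211.64ms (4/7)
5. 846.561ms @ 16/7 + 211.64ms (4/7)
6. 1058.201ms @ 20/7 + 211.64ms (4/7)
7. 1269.841ms @ 24/7 + 211.64ms (4/7)

note 6 onset = 20/7b = 1058.201ms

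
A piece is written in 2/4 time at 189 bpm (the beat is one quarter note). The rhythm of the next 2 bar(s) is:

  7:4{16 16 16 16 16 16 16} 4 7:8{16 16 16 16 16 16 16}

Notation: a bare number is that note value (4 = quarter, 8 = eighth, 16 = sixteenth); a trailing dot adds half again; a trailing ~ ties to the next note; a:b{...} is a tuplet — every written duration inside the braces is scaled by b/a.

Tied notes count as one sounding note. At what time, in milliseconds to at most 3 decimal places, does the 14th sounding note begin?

note 14 onset = 24/7b = 1088.435ms

1. 0.0ms @ 0 + 45.351ms (1/7)
2. 45.351ms @ 1/7 + 45.351ms (1/7)
3. 90.703ms @ 2/7 + 45.351ms (1/7)
4. 136.054ms @ 3/7 + 45.351ms (1/7)
5. 181.406ms @ 4/7 + 45.351ms (1/7)
6. 226.757ms @ 5/7 + 45.351ms (1/7)
7. 272.109ms @ 6/7 + 45.351ms (1/7)
8. 317.46ms @ 1 + 317.46ms (1)
9. 634.921ms @ 2 + 90.703ms (2/7)
10. 725.624ms @ 16/7 + 90.703ms (2/7)
11. 816.327ms @ 18/7 + 90.703ms (2/7)
12. 907.029ms @ 20/7 + 90.703ms (2/7)
13. 997.732ms @ 22/7 + 90.703ms (2/7)
14. 1088.435ms @ 24/7 + 90.703ms (2/7)
15. 1179.138ms @ 26/7 + 90.703ms (2/7)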